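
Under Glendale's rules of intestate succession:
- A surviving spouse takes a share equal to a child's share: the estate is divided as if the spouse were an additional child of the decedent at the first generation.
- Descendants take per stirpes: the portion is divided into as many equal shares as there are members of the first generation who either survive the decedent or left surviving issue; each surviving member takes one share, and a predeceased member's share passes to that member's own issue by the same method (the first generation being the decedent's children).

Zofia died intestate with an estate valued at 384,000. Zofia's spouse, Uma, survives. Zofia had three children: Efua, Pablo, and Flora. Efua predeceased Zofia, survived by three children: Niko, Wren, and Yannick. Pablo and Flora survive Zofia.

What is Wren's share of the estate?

Wren receives 32,000.

The spouse counts as an additional share at the children's level, so there are 4 primary shares of 96,000. Uma takes one such share (96,000).
The children's combined portion (288,000) is divided into 3 shares of 96,000: Pablo and Flora each take 96,000; Efua's 96,000 share passes to Efua's issue.
Efua's share (96,000) is divided into 3 shares of 32,000: Niko, Wren, and Yannick each take 32,000.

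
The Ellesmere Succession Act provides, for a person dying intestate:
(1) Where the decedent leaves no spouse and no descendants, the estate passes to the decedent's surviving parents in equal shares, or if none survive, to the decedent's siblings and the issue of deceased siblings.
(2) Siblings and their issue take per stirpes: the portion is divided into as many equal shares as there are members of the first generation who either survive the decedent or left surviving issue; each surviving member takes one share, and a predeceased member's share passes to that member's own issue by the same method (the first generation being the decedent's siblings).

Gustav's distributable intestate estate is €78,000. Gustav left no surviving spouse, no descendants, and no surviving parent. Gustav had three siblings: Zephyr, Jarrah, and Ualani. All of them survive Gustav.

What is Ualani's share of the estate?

The entire €78,000 passes to the siblings and their issue.
That amount (€78,000) is divided into 3 shares of €26,000: Zephyr, Jarrah, and Ualani each take €26,000.

Ualani receives €26,000.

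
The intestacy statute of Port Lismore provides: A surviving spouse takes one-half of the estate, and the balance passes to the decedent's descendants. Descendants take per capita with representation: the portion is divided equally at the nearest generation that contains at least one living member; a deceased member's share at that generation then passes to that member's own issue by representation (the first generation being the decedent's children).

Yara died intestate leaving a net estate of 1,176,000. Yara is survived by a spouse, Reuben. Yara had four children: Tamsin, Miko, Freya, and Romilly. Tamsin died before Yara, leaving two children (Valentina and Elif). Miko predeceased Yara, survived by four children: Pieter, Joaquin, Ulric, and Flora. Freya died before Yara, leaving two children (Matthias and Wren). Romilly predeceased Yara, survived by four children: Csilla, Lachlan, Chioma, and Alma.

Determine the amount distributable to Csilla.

Csilla receives 49,000.

Reuben takes one-half of 1,176,000 = 588,000. The remaining 588,000 passes to the descendants.
No child survives, so the initial division is made at the grandchildren's generation.
The descendants' portion (588,000) is divided into 12 shares of 49,000: Valentina, Elif, Pieter, Joaquin, Ulric, Flora, Matthias, Wren, Csilla, Lachlan, Chioma, and Alma each take 49,000.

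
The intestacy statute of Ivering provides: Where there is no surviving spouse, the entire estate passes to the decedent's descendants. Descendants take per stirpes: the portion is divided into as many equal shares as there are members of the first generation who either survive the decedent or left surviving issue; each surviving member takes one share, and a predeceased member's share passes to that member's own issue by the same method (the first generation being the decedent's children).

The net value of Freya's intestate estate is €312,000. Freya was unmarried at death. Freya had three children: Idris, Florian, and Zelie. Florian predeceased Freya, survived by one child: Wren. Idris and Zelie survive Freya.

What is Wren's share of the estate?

Wren receives €104,000.

The entire €312,000 passes to the descendants.
That amount (€312,000) is divided into 3 shares of €104,000: Idris and Zelie each take €104,000; Florian's €104,000 share passes to Florian's issue.
Florian's share (€104,000) passes entirely to Wren.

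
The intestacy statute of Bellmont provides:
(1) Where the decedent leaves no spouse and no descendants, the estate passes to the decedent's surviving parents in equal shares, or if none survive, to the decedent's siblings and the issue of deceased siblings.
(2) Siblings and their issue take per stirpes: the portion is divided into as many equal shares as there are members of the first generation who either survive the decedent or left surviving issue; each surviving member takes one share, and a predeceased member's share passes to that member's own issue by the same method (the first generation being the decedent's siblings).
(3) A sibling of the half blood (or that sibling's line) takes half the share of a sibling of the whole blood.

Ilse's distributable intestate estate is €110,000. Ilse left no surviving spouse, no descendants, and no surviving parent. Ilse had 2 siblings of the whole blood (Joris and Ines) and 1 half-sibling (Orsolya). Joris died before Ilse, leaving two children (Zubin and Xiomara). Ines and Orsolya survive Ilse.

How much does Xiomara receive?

The entire €110,000 passes to the siblings and their issue.
Counting each half-blood sibling's line as half a unit, there are 5/2 units in €110,000, so one unit is €44,000. Whole-blood lines (Joris and Ines) take €44,000 each; half-blood lines (Orsolya) take €22,000 each.
Joris's share (€44,000) is divided into 2 shares of €22,000: Zubin and Xiomara each take €22,000.

Xiomara receives €22,000.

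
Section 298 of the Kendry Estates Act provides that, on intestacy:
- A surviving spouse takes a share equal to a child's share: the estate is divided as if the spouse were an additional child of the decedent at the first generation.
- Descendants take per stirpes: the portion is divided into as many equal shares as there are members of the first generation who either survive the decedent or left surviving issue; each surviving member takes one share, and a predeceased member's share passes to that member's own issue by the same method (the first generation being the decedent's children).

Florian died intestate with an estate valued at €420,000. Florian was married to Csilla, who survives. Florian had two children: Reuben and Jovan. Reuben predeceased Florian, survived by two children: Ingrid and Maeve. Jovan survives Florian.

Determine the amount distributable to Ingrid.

The spouse counts as an additional share at the children's level, so there are 3 primary shares of €140,000. Csilla takes one such share (€140,000).
The children's combined portion (€280,000) is divided into 2 shares of €140,000: Jovan takes €140,000; Reuben's €140,000 share passes to Reuben's issue.
Reuben's share (€140,000) is divided into 2 shares of €70,000: Ingrid and Maeve each take €70,000.

Ingrid receives €70,000.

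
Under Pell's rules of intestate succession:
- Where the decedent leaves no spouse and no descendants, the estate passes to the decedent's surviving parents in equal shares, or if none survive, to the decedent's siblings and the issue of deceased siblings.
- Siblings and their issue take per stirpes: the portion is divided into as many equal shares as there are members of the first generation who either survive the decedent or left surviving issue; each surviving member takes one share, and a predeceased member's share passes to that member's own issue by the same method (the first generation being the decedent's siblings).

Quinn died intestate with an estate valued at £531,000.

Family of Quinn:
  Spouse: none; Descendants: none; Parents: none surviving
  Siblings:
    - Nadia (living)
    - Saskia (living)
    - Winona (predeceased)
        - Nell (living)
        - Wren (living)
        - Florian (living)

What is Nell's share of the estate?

Nell receives £59,000.

The entire £531,000 passes to the siblings and their issue.
That amount (£531,000) is divided into 3 shares of £177,000: Nadia and Saskia each take £177,000; Winona's £177,000 share passes to Winona's issue.
Winona's share (£177,000) is divided into 3 shares of £59,000: Nell, Wren, and Florian each take £59,000.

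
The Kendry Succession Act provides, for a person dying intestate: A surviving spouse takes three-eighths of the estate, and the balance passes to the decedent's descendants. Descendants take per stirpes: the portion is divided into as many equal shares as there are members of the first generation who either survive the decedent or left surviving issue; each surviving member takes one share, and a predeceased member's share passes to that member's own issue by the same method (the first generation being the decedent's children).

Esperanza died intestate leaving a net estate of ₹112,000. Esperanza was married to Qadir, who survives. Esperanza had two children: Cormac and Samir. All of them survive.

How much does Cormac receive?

Qadir takes three-eighths of ₹112,000 = ₹42,000. The remaining ₹70,000 passes to the descendants.
The descendants' portion (₹70,000) is divided into 2 shares of ₹35,000: Cormac and Samir each take ₹35,000.

Cormac receives ₹35,000.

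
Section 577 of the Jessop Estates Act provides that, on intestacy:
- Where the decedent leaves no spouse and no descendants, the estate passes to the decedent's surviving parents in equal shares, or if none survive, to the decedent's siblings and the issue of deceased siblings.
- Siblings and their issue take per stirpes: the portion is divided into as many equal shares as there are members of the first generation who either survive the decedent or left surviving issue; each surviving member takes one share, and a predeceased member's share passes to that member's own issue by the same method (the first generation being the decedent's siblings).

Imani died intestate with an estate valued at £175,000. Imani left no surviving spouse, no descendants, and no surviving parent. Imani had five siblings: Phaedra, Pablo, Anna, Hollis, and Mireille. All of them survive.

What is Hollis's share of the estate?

Hollis receives £35,000.

The entire £175,000 passes to the siblings and their issue.
That amount (£175,000) is divided into 5 shares of £35,000: Phaedra, Pablo, Anna, Hollis, and Mireille each take £35,000.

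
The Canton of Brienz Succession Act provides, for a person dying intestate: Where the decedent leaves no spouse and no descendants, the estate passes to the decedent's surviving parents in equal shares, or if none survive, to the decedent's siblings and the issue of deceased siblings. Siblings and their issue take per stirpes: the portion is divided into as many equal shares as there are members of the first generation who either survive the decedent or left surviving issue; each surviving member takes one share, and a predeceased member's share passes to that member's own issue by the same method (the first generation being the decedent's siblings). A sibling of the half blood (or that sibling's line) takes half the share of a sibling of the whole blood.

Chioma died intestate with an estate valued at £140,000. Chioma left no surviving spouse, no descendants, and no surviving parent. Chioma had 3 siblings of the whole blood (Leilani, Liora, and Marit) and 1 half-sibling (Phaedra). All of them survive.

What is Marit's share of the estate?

Marit receives £40,000.

The entire £140,000 passes to the siblings and their issue.
Counting each half-blood sibling's line as half a unit, there are 7/2 units in £140,000, so one unit is £40,000. Whole-blood lines (Leilani, Liora, and Marit) take £40,000 each; half-blood lines (Phaedra) take £20,000 each.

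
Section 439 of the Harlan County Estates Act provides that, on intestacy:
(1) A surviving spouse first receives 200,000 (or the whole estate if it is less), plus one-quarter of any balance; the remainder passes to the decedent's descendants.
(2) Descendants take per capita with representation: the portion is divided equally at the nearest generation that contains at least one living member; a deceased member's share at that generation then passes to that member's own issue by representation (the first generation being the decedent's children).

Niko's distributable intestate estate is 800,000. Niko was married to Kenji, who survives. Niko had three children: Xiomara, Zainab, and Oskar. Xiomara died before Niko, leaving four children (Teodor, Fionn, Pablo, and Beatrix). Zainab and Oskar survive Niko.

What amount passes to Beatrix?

Beatrix receives 37,500.

Kenji first takes 200,000, leaving a balance of 600,000. Kenji then takes one-quarter of the balance (150,000), for a total of 350,000. The remaining 450,000 passes to the descendants.
The descendants' portion (450,000) is divided into 3 shares of 150,000: Zainab and Oskar each take 150,000; Xiomara's 150,000 share passes to Xiomara's issue.
Xiomara's share (150,000) is divided into 4 shares of 37,500: Teodor, Fionn, Pablo, and Beatrix each take 37,500.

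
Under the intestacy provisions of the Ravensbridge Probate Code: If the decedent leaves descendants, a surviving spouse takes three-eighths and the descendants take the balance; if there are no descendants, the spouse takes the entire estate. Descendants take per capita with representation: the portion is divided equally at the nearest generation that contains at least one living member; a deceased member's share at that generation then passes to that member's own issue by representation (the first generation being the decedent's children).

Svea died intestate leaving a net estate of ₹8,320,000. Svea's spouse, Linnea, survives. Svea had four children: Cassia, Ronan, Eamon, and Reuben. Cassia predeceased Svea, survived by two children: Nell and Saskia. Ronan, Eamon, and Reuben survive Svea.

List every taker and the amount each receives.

Linnea: ₹3,120,000; Nell: ₹650,000; Saskia: ₹650,000; Ronan: ₹1,300,000; Eamon: ₹1,300,000; Reuben: ₹1,300,000

Linnea takes three-eighths of ₹8,320,000 = ₹3,120,000. The remaining ₹5,200,000 passes to the descendants.
The descendants' portion (₹5,200,000) is divided into 4 shares of ₹1,300,000: Ronan, Eamon, and Reuben each take ₹1,300,000; Cassia's ₹1,300,000 share passes to Cassia's issue.
Cassia's share (₹1,300,000) is divided into 2 shares of ₹650,000: Nell and Saskia each take ₹650,000.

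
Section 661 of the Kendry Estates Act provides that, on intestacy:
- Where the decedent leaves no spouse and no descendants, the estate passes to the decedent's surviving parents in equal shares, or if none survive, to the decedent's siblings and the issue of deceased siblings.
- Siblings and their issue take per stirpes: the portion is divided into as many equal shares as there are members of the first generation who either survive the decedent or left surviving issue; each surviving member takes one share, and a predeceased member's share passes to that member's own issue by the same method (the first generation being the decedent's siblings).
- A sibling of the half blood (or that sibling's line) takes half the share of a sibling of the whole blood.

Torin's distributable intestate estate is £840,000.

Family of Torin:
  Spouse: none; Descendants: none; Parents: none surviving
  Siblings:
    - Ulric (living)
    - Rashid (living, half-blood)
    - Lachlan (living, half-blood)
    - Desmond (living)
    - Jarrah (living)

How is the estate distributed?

Ulric: £210,000; Rashid: £105,000; Lachlan: £105,000; Desmond: £210,000; Jarrah: £210,000

The entire £840,000 passes to the siblings and their issue.
Counting each half-blood sibling's line as half a unit, there are 4 units in £840,000, so one unit is £210,000. Whole-blood lines (Ulric, Desmond, and Jarrah) take £210,000 each; half-blood lines (Rashid and Lachlan) take £105,000 each.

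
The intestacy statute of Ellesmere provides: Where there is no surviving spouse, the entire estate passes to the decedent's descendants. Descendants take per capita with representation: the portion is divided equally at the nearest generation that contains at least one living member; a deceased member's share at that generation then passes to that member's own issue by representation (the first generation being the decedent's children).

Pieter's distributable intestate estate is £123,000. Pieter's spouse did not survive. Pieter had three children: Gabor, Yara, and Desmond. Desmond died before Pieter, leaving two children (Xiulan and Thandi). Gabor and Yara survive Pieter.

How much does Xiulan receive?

Xiulan receives £20,500.

The entire £123,000 passes to the descendants.
That amount (£123,000) is divided into 3 shares of £41,000: Gabor and Yara each take £41,000; Desmond's £41,000 share passes to Desmond's issue.
Desmond's share (£41,000) is divided into 2 shares of £20,500: Xiulan and Thandi each take £20,500.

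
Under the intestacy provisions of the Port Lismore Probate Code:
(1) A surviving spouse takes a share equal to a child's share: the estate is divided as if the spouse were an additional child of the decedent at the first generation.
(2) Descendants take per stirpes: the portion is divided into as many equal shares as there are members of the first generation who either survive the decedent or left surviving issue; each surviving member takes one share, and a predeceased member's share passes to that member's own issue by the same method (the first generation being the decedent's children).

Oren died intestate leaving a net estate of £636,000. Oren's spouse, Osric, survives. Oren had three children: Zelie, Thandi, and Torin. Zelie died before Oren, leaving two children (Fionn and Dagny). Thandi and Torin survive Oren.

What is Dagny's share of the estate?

The spouse counts as an additional share at the children's level, so there are 4 primary shares of £159,000. Osric takes one such share (£159,000).
The children's combined portion (£477,000) is divided into 3 shares of £159,000: Thandi and Torin each take £159,000; Zelie's £159,000 share passes to Zelie's issue.
Zelie's share (£159,000) is divided into 2 shares of £79,500: Fionn and Dagny each take £79,500.

Dagny receives £79,500.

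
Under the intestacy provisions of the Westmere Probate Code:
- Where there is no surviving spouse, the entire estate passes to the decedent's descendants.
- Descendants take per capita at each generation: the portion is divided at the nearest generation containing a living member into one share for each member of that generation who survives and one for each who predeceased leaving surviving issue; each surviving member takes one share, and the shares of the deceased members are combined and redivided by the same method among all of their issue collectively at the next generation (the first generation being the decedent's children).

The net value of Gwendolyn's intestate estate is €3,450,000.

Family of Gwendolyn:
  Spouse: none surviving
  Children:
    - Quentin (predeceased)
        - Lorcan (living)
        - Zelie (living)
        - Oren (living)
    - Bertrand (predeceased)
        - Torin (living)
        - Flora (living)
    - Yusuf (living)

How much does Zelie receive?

The entire €3,450,000 passes to the descendants.
That amount (€3,450,000) is divided at the children's generation into 3 shares of €1,150,000. Yusuf takes €1,150,000. The 2 shares of the deceased (Quentin and Bertrand) are combined into a pool of €2,300,000.
That pool (€2,300,000) is divided at the grandchildren's generation equally among Lorcan, Zelie, Oren, Torin, and Flora: €460,000 each.

Zelie receives €460,000.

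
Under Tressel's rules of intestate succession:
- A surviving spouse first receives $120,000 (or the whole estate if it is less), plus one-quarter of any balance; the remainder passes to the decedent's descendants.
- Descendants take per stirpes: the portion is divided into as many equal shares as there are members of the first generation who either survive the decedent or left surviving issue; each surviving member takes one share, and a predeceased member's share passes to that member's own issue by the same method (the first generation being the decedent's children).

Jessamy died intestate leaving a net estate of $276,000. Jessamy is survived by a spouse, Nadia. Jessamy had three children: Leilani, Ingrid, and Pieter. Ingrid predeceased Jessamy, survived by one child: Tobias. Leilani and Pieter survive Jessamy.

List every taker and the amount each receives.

Nadia: $159,000; Leilani: $39,000; Tobias: $39,000; Pieter: $39,000

Nadia first takes $120,000, leaving a balance of $156,000. Nadia then takes one-quarter of the balance ($39,000), for a total of $159,000. The remaining $117,000 passes to the descendants.
The descendants' portion ($117,000) is divided into 3 shares of $39,000: Leilani and Pieter each take $39,000; Ingrid's $39,000 share passes to Ingrid's issue.
Ingrid's share ($39,000) passes entirely to Tobias.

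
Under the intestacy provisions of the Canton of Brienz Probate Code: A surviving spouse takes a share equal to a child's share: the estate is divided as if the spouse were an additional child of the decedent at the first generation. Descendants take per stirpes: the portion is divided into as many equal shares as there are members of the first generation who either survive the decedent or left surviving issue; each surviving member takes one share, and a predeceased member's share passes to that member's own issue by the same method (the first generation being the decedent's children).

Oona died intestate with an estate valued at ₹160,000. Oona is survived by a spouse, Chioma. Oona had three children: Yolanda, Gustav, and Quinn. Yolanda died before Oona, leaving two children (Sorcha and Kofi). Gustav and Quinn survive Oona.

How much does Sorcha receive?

Sorcha receives ₹20,000.

The spouse counts as an additional share at the children's level, so there are 4 primary shares of ₹40,000. Chioma takes one such share (₹40,000).
The children's combined portion (₹120,000) is divided into 3 shares of ₹40,000: Gustav and Quinn each take ₹40,000; Yolanda's ₹40,000 share passes to Yolanda's issue.
Yolanda's share (₹40,000) is divided into 2 shares of ₹20,000: Sorcha and Kofi each take ₹20,000.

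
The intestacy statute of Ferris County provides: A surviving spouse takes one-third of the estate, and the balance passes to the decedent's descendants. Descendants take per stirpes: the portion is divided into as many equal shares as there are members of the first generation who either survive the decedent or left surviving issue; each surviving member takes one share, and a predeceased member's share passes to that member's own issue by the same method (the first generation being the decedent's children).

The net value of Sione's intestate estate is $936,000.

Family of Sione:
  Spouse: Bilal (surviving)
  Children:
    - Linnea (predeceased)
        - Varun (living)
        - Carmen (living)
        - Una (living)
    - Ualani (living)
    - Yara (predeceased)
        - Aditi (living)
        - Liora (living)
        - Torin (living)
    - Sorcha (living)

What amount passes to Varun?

Bilal takes one-third of $936,000 = $312,000. The remaining $624,000 passes to the descendants.
The descendants' portion ($624,000) is divided into 4 shares of $156,000: Ualani and Sorcha each take $156,000; Linnea's $156,000 share passes to Linnea's issue; Yara's $156,000 share passes to Yara's issue.
Linnea's share ($156,000) is divided into 3 shares of $52,000: Varun, Carmen, and Una each take $52,000.
Yara's share ($156,000) is divided into 3 shares of $52,000: Aditi, Liora, and Torin each take $52,000.

Varun receives $52,000.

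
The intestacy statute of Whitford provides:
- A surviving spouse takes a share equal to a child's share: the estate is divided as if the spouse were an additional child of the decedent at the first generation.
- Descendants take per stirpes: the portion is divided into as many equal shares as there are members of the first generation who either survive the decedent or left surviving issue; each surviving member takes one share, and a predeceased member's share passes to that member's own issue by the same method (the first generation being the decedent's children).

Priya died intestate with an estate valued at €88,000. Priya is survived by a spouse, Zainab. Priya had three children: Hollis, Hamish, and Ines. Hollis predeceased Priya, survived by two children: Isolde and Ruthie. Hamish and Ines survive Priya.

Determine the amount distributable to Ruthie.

The spouse counts as an additional share at the children's level, so there are 4 primary shares of €22,000. Zainab takes one such share (€22,000).
The children's combined portion (€66,000) is divided into 3 shares of €22,000: Hamish and Ines each take €22,000; Hollis's €22,000 share passes to Hollis's issue.
Hollis's share (€22,000) is divided into 2 shares of €11,000: Isolde and Ruthie each take €11,000.

Ruthie receives €11,000.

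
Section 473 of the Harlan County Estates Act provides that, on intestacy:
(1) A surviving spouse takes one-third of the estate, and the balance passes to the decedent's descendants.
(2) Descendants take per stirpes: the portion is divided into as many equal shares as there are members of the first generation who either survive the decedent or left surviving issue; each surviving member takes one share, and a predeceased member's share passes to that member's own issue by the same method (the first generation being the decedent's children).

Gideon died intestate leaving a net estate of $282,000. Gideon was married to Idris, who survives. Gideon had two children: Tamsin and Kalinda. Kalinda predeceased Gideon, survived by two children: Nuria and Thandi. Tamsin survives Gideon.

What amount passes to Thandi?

Thandi receives $47,000.

Idris takes one-third of $282,000 = $94,000. The remaining $188,000 passes to the descendants.
The descendants' portion ($188,000) is divided into 2 shares of $94,000: Tamsin takes $94,000; Kalinda's $94,000 share passes to Kalinda's issue.
Kalinda's share ($94,000) is divided into 2 shares of $47,000: Nuria and Thandi each take $47,000.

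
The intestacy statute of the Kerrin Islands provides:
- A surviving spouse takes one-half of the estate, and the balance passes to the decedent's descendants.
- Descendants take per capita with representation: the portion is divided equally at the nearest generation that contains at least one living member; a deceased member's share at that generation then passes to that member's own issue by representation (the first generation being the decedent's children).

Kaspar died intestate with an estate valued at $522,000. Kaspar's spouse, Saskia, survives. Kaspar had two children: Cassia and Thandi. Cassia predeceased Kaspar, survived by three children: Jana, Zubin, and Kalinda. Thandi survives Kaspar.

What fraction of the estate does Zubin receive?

Saskia takes one-half of $522,000 = $261,000. The remaining $261,000 passes to the descendants.
The descendants' portion ($261,000) is divided into 2 shares of $130,500: Thandi takes $130,500; Cassia's $130,500 share passes to Cassia's issue.
Cassia's share ($130,500) is divided into 3 shares of $43,500: Jana, Zubin, and Kalinda each take $43,500.

Zubin receives 1/12 of the estate.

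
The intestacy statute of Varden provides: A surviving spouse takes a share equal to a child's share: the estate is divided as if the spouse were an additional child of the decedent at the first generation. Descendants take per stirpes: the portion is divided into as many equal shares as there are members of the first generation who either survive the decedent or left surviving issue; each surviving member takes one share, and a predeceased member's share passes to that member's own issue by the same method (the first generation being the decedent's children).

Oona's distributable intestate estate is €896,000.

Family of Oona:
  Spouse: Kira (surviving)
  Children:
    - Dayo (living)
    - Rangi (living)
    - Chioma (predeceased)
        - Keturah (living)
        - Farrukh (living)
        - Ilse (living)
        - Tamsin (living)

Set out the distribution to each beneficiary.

The spouse counts as an additional share at the children's level, so there are 4 primary shares of €224,000. Kira takes one such share (€224,000).
The children's combined portion (€672,000) is divided into 3 shares of €224,000: Dayo and Rangi each take €224,000; Chioma's €224,000 share passes to Chioma's issue.
Chioma's share (€224,000) is divided into 4 shares of €56,000: Keturah, Farrukh, Ilse, and Tamsin each take €56,000.

Kira: €224,000; Dayo: €224,000; Rangi: €224,000; Keturah: €56,000; Farrukh: €56,000; Ilse: €56,000; Tamsin: €56,000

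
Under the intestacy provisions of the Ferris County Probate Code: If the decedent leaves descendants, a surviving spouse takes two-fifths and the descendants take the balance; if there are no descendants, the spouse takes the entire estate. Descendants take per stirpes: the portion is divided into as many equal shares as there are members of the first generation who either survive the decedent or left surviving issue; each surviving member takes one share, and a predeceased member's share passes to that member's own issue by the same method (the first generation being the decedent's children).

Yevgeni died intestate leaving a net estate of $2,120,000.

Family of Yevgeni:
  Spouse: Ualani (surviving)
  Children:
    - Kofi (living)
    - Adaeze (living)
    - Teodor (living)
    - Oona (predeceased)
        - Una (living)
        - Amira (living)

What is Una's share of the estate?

Una receives $159,000.

Ualani takes two-fifths of $2,120,000 = $848,000. The remaining $1,272,000 passes to the descendants.
The descendants' portion ($1,272,000) is divided into 4 shares of $318,000: Kofi, Adaeze, and Teodor each take $318,000; Oona's $318,000 share passes to Oona's issue.
Oona's share ($318,000) is divided into 2 shares of $159,000: Una and Amira each take $159,000.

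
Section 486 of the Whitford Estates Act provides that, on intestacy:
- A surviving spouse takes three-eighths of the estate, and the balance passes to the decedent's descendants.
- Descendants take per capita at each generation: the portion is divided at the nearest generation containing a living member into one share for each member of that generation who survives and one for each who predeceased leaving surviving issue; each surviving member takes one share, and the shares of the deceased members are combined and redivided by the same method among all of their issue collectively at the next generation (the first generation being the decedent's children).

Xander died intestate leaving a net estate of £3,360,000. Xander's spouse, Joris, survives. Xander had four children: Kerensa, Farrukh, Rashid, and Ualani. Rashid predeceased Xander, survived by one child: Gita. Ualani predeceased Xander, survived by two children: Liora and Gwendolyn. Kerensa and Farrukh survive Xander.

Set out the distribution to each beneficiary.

Joris takes three-eighths of £3,360,000 = £1,260,000. The remaining £2,100,000 passes to the descendants.
The descendants' portion (£2,100,000) is divided at the children's generation into 4 shares of £525,000. Kerensa and Farrukh each take £525,000. The 2 shares of the deceased (Rashid and Ualani) are combined into a pool of £1,050,000.
That pool (£1,050,000) is divided at the grandchildren's generation equally among Gita, Liora, and Gwendolyn: £350,000 each.

Joris: £1,260,000; Kerensa: £525,000; Farrukh: £525,000; Gita: £350,000; Liora: £350,000; Gwendolyn: £350,000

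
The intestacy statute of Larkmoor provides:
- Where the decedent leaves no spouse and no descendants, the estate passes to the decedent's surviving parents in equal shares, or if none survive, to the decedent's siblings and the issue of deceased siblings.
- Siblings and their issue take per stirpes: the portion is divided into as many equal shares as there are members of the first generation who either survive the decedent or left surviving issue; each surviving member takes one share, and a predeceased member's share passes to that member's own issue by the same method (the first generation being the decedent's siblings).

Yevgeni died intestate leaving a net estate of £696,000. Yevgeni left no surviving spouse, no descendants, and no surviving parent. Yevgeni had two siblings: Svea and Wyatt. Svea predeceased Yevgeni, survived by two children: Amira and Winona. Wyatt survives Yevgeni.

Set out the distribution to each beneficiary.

The entire £696,000 passes to the siblings and their issue.
That amount (£696,000) is divided into 2 shares of £348,000: Wyatt takes £348,000; Svea's £348,000 share passes to Svea's issue.
Svea's share (£348,000) is divided into 2 shares of £174,000: Amira and Winona each take £174,000.

Amira: £174,000; Winona: £174,000; Wyatt: £348,000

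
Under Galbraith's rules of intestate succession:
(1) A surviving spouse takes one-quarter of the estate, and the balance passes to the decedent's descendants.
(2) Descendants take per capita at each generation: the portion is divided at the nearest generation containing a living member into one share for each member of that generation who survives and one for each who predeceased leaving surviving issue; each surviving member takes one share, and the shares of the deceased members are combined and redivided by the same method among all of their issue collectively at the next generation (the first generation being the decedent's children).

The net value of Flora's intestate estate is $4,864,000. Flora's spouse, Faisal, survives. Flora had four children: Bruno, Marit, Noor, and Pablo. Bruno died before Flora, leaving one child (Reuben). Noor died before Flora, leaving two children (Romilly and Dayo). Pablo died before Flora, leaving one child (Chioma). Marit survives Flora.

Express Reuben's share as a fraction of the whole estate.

Faisal takes one-quarter of $4,864,000 = $1,216,000. The remaining $3,648,000 passes to the descendants.
The descendants' portion ($3,648,000) is divided at the children's generation into 4 shares of $912,000. Marit takes $912,000. The 3 shares of the deceased (Bruno, Noor, and Pablo) are combined into a pool of $2,736,000.
That pool ($2,736,000) is divided at the grandchildren's generation equally among Reuben, Romilly, Dayo, and Chioma: $684,000 each.

Reuben receives 9/64 of the estate.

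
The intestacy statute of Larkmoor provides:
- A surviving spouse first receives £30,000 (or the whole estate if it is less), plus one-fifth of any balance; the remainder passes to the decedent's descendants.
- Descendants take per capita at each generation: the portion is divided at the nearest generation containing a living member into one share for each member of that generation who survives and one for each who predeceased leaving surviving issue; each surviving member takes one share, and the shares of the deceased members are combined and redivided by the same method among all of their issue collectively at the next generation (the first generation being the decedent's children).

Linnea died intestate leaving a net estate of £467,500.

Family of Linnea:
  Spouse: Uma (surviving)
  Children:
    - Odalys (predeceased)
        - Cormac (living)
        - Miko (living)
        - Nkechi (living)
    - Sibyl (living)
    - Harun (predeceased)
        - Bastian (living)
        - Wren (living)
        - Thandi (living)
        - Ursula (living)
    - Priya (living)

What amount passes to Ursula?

Ursula receives £25,000.

Uma first takes £30,000, leaving a balance of £437,500. Uma then takes one-fifth of the balance (£87,500), for a total of £117,500. The remaining £350,000 passes to the descendants.
The descendants' portion (£350,000) is divided at the children's generation into 4 shares of £87,500. Sibyl and Priya each take £87,500. The 2 shares of the deceased (Odalys and Harun) are combined into a pool of £175,000.
That pool (£175,000) is divided at the grandchildren's generation equally among Cormac, Miko, Nkechi, Bastian, Wren, Thandi, and Ursula: £25,000 each.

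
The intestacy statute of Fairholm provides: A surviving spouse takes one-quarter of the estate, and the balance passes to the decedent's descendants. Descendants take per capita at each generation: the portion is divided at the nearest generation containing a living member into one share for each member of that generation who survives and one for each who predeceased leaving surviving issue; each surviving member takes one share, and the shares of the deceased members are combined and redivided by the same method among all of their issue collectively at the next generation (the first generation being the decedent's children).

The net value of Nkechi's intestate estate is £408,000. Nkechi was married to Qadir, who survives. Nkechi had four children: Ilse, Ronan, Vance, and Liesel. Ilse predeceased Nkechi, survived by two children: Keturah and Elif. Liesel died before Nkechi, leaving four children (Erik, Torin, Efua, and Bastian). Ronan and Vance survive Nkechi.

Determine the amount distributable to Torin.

Torin receives £25,500.

Qadir takes one-quarter of £408,000 = £102,000. The remaining £306,000 passes to the descendants.
The descendants' portion (£306,000) is divided at the children's generation into 4 shares of £76,500. Ronan and Vance each take £76,500. The 2 shares of the deceased (Ilse and Liesel) are combined into a pool of £153,000.
That pool (£153,000) is divided at the grandchildren's generation equally among Keturah, Elif, Erik, Torin, Efua, and Bastian: £25,500 each.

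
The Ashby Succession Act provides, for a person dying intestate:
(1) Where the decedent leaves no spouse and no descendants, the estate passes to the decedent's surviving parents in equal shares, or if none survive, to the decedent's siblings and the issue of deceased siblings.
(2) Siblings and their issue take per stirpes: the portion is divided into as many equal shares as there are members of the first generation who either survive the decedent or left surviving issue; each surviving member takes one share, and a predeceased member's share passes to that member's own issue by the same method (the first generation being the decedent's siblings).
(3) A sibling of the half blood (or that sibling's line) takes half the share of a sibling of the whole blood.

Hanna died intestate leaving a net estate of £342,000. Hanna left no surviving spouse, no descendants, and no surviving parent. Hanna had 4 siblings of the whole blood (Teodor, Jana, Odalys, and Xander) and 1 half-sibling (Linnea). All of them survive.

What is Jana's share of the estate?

Jana receives £76,000.

The entire £342,000 passes to the siblings and their issue.
Counting each half-blood sibling's line as half a unit, there are 9/2 units in £342,000, so one unit is £76,000. Whole-blood lines (Teodor, Jana, Odalys, and Xander) take £76,000 each; half-blood lines (Linnea) take £38,000 each.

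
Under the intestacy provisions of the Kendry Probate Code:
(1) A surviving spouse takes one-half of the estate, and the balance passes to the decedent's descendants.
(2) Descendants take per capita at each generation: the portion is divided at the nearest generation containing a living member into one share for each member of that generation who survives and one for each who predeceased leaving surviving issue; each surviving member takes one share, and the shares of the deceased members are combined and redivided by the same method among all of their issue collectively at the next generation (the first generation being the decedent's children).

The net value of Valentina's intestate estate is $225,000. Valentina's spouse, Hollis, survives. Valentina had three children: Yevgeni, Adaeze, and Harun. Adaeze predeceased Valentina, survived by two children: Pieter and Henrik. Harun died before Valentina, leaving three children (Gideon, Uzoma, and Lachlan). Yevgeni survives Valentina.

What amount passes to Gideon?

Gideon receives $15,000.

Hollis takes one-half of $225,000 = $112,500. The remaining $112,500 passes to the descendants.
The descendants' portion ($112,500) is divided at the children's generation into 3 shares of $37,500. Yevgeni takes $37,500. The 2 shares of the deceased (Adaeze and Harun) are combined into a pool of $75,000.
That pool ($75,000) is divided at the grandchildren's generation equally among Pieter, Henrik, Gideon, Uzoma, and Lachlan: $15,000 each.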